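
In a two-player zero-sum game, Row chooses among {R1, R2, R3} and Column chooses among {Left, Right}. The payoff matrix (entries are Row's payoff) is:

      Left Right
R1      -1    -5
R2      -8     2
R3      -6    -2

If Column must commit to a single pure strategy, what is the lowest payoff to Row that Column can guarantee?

-1

Column maxima: Left → -1, Right → 2.
The smallest of these is -1.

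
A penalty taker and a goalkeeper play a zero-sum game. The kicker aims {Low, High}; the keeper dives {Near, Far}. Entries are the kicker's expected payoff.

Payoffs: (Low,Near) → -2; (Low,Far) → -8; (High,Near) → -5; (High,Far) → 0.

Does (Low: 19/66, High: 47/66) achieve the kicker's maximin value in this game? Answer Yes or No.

No

Against Near this mix gives (19/66)·(-2) + (47/66)·(-5) = -91/22.
Against Far this mix gives (19/66)·(-8) + (47/66)·0 = -76/33.
The keeper will play Near, holding the kicker to -91/22. Shifting weight toward the row that does better against Near would raise this floor (the equalizing mix achieves -40/11 against both Near and Far), so the proposed strategy is not optimal.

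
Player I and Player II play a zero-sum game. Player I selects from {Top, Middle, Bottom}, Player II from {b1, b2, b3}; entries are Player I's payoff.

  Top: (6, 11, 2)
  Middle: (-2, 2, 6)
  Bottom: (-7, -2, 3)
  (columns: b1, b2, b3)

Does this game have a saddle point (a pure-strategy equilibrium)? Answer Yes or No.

No

Row minima: Top → 2, Middle → -2, Bottom → -7; maximin = 2.
Column maxima: b1 → 6, b2 → 11, b3 → 6; minimax = 6.
2 ≠ 6, so no pure-strategy equilibrium exists.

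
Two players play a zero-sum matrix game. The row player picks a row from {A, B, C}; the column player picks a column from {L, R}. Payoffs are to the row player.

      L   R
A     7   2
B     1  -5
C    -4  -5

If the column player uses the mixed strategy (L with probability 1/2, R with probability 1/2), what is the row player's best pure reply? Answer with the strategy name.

A

Expected payoff of A: (1/2)·7 + (1/2)·2 = 9/2.
Expected payoff of B: (1/2)·1 + (1/2)·(-5) = -2.
Expected payoff of C: (1/2)·(-4) + (1/2)·(-5) = -9/2.
The largest is 9/2, so the row player's best response is A.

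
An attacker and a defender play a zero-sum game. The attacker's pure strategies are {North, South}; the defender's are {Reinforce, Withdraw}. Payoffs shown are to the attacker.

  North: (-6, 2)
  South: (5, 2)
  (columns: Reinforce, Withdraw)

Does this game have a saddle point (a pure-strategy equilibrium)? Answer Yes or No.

Yes

Row minima: North → -6, South → 2; maximin = 2.
Column maxima: Reinforce → 5, Withdraw → 2; minimax = 2.
maximin = minimax = 2, so a saddle point exists.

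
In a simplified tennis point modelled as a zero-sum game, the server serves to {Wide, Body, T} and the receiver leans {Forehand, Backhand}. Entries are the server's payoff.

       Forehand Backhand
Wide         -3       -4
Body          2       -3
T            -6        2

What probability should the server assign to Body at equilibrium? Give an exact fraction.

8/13

Row minima: Wide → -4, Body → -3, T → -6; maximin = -3.
Column maxima: Forehand → 2, Backhand → 2; minimax = 2.
-3 ≠ 2, so there is no saddle point; optimal play is mixed.
Wide is strictly dominated by Body, so the server never plays it.
On the remaining 2×2 (Body, T vs Forehand, Backhand):
Let the server play Body with probability p. Expected payoff against Forehand: 2p + (-6)(1−p) = 8p − 6; against Backhand: (-3)p + 2(1−p) = −5p + 2.
Setting these equal: 8p − 6 = −5p + 2 ⇒ 13p = 8 ⇒ p = 8/13, and the value is (8)·(8/13) − 6 = -14/13.
For the receiver: with q = P(Forehand), equating Body's and T's payoffs gives 5q − 3 = −8q + 2 ⇒ q = 5/13.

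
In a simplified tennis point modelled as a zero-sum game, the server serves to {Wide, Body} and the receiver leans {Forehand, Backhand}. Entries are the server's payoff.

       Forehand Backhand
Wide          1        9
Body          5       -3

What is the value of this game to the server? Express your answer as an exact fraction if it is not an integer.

Row minima: Wide → 1, Body → -3; maximin = 1.
Column maxima: Forehand → 5, Backhand → 9; minimax = 5.
1 ≠ 5, so there is no saddle point; optimal play is mixed.
Let the server play Wide with probability p. Expected payoff against Forehand: 1p + 5(1−p) = −4p + 5; against Backhand: 9p + (-3)(1−p) = 12p − 3.
Setting these equal: −4p + 5 = 12p − 3 ⇒ −16p = -8 ⇒ p = 1/2, and the value is (-4)·(1/2) + 5 = 3.
For the receiver: with q = P(Forehand), equating Wide's and Body's payoffs gives −8q + 9 = 8q − 3 ⇒ q = 3/4.

3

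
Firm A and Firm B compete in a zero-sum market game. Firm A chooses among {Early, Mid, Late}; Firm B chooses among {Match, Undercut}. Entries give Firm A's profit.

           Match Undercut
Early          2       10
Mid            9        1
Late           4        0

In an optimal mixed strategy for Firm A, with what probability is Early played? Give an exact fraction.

1/2

Row minima: Early → 2, Mid → 1, Late → 0; maximin = 2.
Column maxima: Match → 9, Undercut → 10; minimax = 9.
2 ≠ 9, so there is no saddle point; optimal play is mixed.
Late is strictly dominated by Mid, so Firm A never plays it.
On the remaining 2×2 (Early, Mid vs Match, Undercut):
Let Firm A play Early with probability p. Expected payoff against Match: 2p + 9(1−p) = −7p + 9; against Undercut: 10p + 1(1−p) = 9p + 1.
Setting these equal: −7p + 9 = 9p + 1 ⇒ −16p = -8 ⇒ p = 1/2, and the value is (-7)·(1/2) + 9 = 11/2.
For Firm B: with q = P(Match), equating Early's and Mid's payoffs gives −8q + 10 = 8q + 1 ⇒ q = 9/16.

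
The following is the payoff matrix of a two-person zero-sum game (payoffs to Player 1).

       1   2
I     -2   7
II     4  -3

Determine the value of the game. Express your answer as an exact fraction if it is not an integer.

Row minima: I → -2, II → -3; maximin = -2.
Column maxima: 1 → 4, 2 → 7; minimax = 4.
-2 ≠ 4, so there is no saddle point; optimal play is mixed.
Let Player 1 play I with probability p. Expected payoff against 1: (-2)p + 4(1−p) = −6p + 4; against 2: 7p + (-3)(1−p) = 10p − 3.
Setting these equal: −6p + 4 = 10p − 3 ⇒ −16p = -7 ⇒ p = 7/16, and the value is (-6)·(7/16) + 4 = 11/8.
For Player 2: with q = P(1), equating I's and II's payoffs gives −9q + 7 = 7q − 3 ⇒ q = 5/8.

11/8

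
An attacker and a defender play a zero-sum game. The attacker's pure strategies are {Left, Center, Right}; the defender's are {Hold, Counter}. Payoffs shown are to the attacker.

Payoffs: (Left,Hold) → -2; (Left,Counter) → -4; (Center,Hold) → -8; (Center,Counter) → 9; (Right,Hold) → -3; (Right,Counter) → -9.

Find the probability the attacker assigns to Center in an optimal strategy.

2/19

Row minima: Left → -4, Center → -8, Right → -9; maximin = -4.
Column maxima: Hold → -2, Counter → 9; minimax = -2.
-4 ≠ -2, so there is no saddle point; optimal play is mixed.
Right is strictly dominated by Left, so the attacker never plays it.
On the remaining 2×2 (Left, Center vs Hold, Counter):
Let the attacker play Left with probability p. Expected payoff against Hold: (-2)p + (-8)(1−p) = 6p − 8; against Counter: (-4)p + 9(1−p) = −13p + 9.
Setting these equal: 6p − 8 = −13p + 9 ⇒ 19p = 17 ⇒ p = 17/19, and the value is (6)·(17/19) − 8 = -50/19.
For the defender: with q = P(Hold), equating Left's and Center's payoffs gives 2q − 4 = −17q + 9 ⇒ q = 13/19.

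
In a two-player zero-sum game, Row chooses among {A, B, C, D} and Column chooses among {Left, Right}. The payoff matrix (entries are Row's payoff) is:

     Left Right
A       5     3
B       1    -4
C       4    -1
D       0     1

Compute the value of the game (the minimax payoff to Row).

Row minima: A → 3, B → -4, C → -1, D → 0; maximin = 3.
Column maxima: Left → 5, Right → 3; minimax = 3.
Since maximin = minimax = 3, there is a saddle point and the value is 3.

3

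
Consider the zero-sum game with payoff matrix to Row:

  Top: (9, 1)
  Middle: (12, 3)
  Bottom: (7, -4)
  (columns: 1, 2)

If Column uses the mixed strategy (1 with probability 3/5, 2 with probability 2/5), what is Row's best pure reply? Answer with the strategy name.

Expected payoff of Top: (3/5)·9 + (2/5)·1 = 29/5.
Expected payoff of Middle: (3/5)·12 + (2/5)·3 = 42/5.
Expected payoff of Bottom: (3/5)·7 + (2/5)·(-4) = 13/5.
The largest is 42/5, so Row's best response is Middle.

Middle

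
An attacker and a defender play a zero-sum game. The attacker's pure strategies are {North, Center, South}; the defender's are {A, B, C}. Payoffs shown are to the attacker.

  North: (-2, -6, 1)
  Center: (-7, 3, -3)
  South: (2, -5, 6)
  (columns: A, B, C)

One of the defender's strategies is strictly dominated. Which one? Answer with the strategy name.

C

A holds the attacker's payoff strictly below C in every row: -2 < 1, -7 < -3, 2 < 6.
So C is strictly dominated for the defender.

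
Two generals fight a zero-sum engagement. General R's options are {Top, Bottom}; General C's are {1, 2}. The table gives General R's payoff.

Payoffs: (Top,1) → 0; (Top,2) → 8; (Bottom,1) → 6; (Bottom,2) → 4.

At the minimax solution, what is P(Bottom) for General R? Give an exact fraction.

4/5

Row minima: Top → 0, Bottom → 4; maximin = 4.
Column maxima: 1 → 6, 2 → 8; minimax = 6.
4 ≠ 6, so there is no saddle point; optimal play is mixed.
Let General R play Top with probability p. Expected payoff against 1: 0p + 6(1−p) = −6p + 6; against 2: 8p + 4(1−p) = 4p + 4.
Setting these equal: −6p + 6 = 4p + 4 ⇒ −10p = -2 ⇒ p = 1/5, and the value is (-6)·(1/5) + 6 = 24/5.
For General C: with q = P(1), equating Top's and Bottom's payoffs gives −8q + 8 = 2q + 4 ⇒ q = 2/5.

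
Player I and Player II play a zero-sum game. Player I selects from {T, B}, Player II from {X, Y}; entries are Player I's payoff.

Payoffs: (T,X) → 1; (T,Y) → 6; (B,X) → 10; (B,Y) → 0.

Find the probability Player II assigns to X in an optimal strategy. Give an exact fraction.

2/5

Row minima: T → 1, B → 0; maximin = 1.
Column maxima: X → 10, Y → 6; minimax = 6.
1 ≠ 6, so there is no saddle point; optimal play is mixed.
Let Player I play T with probability p. Expected payoff against X: 1p + 10(1−p) = −9p + 10; against Y: 6p + 0(1−p) = 6p.
Setting these equal: −9p + 10 = 6p ⇒ −15p = -10 ⇒ p = 2/3, and the value is (-9)·(2/3) + 10 = 4.
For Player II: with q = P(X), equating T's and B's payoffs gives −5q + 6 = 10q ⇒ q = 2/5.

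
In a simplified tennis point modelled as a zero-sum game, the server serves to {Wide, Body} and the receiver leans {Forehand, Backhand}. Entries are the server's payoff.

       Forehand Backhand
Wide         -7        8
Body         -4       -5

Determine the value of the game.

-67/16

Row minima: Wide → -7, Body → -5; maximin = -5.
Column maxima: Forehand → -4, Backhand → 8; minimax = -4.
-5 ≠ -4, so there is no saddle point; optimal play is mixed.
Let the server play Wide with probability p. Expected payoff against Forehand: (-7)p + (-4)(1−p) = −3p − 4; against Backhand: 8p + (-5)(1−p) = 13p − 5.
Setting these equal: −3p − 4 = 13p − 5 ⇒ −16p = -1 ⇒ p = 1/16, and the value is (-3)·(1/16) − 4 = -67/16.
For the receiver: with q = P(Forehand), equating Wide's and Body's payoffs gives −15q + 8 = q − 5 ⇒ q = 13/16.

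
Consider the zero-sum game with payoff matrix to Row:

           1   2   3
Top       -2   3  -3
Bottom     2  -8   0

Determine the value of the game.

Row minima: Top → -3, Bottom → -8; maximin = -3.
Column maxima: 1 → 2, 2 → 3, 3 → 0; minimax = 0.
-3 ≠ 0, so there is no saddle point; optimal play is mixed.
1 is strictly dominated by 3 (it gives Row strictly more in every row), so Column never plays it.
On the remaining 2×2 (Top, Bottom vs 2, 3):
Let Row play Top with probability p. Expected payoff against 2: 3p + (-8)(1−p) = 11p − 8; against 3: (-3)p + 0(1−p) = −3p.
Setting these equal: 11p − 8 = −3p ⇒ 14p = 8 ⇒ p = 4/7, and the value is (11)·(4/7) − 8 = -12/7.
For Column: with q = P(2), equating Top's and Bottom's payoffs gives 6q − 3 = −8q ⇒ q = 3/14.

-12/7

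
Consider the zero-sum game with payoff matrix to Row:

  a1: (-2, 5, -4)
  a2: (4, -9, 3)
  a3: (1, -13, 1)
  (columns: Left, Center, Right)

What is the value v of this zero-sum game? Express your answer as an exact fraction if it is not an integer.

-1

Row minima: a1 → -4, a2 → -9, a3 → -13; maximin = -4.
Column maxima: Left → 4, Center → 5, Right → 3; minimax = 3.
-4 ≠ 3, so there is no saddle point; optimal play is mixed.
a3 is strictly dominated by a2, so Row never plays it.
With a3 eliminated, Left is strictly dominated by Right (it gives Row strictly more in every remaining row), so Column never plays it.
On the remaining 2×2 (a1, a2 vs Center, Right):
Let Row play a1 with probability p. Expected payoff against Center: 5p + (-9)(1−p) = 14p − 9; against Right: (-4)p + 3(1−p) = −7p + 3.
Setting these equal: 14p − 9 = −7p + 3 ⇒ 21p = 12 ⇒ p = 4/7, and the value is (14)·(4/7) − 9 = -1.
For Column: with q = P(Center), equating a1's and a2's payoffs gives 9q − 4 = −12q + 3 ⇒ q = 1/3.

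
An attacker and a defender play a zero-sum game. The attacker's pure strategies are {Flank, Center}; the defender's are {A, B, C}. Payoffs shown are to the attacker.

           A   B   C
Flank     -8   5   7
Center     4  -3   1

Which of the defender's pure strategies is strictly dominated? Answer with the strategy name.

B holds the attacker's payoff strictly below C in every row: 5 < 7, -3 < 1.
So C is strictly dominated for the defender.

C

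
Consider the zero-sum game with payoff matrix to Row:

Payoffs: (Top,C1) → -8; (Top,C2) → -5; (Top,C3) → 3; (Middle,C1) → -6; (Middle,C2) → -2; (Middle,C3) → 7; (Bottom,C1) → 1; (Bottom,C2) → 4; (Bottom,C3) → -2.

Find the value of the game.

Row minima: Top → -8, Middle → -6, Bottom → -2; maximin = -2.
Column maxima: C1 → 1, C2 → 4, C3 → 7; minimax = 1.
-2 ≠ 1, so there is no saddle point; optimal play is mixed.
Top is strictly dominated by Middle, so Row never plays it.
C2 is strictly dominated by C1 (it gives Row strictly more in every row), so Column never plays it.
On the remaining 2×2 (Middle, Bottom vs C1, C3):
Let Row play Middle with probability p. Expected payoff against C1: (-6)p + 1(1−p) = −7p + 1; against C3: 7p + (-2)(1−p) = 9p − 2.
Setting these equal: −7p + 1 = 9p − 2 ⇒ −16p = -3 ⇒ p = 3/16, and the value is (-7)·(3/16) + 1 = -5/16.
For Column: with q = P(C1), equating Middle's and Bottom's payoffs gives −13q + 7 = 3q − 2 ⇒ q = 9/16.

-5/16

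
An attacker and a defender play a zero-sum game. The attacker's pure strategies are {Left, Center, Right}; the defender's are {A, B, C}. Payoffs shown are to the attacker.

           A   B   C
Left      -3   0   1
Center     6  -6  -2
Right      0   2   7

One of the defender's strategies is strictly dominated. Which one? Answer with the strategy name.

C

B holds the attacker's payoff strictly below C in every row: 0 < 1, -6 < -2, 2 < 7.
So C is strictly dominated for the defender.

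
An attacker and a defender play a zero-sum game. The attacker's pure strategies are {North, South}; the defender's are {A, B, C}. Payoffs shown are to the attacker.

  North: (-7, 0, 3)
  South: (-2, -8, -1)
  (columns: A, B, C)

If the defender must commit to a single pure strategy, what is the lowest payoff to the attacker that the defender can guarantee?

Column maxima: A → -2, B → 0, C → 3.
The smallest of these is -2.

-2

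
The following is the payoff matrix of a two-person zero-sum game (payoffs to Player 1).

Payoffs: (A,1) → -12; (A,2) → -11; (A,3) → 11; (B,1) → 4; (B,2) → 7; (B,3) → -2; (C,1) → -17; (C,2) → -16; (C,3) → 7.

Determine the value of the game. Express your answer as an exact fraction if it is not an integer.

20/29

Row minima: A → -12, B → -2, C → -17; maximin = -2.
Column maxima: 1 → 4, 2 → 7, 3 → 11; minimax = 4.
-2 ≠ 4, so there is no saddle point; optimal play is mixed.
C is strictly dominated by A, so Player 1 never plays it.
2 is strictly dominated by 1 (it gives Player 1 strictly more in every row), so Player 2 never plays it.
On the remaining 2×2 (A, B vs 1, 3):
Let Player 1 play A with probability p. Expected payoff against 1: (-12)p + 4(1−p) = −16p + 4; against 3: 11p + (-2)(1−p) = 13p − 2.
Setting these equal: −16p + 4 = 13p − 2 ⇒ −29p = -6 ⇒ p = 6/29, and the value is (-16)·(6/29) + 4 = 20/29.
For Player 2: with q = P(1), equating A's and B's payoffs gives −23q + 11 = 6q − 2 ⇒ q = 13/29.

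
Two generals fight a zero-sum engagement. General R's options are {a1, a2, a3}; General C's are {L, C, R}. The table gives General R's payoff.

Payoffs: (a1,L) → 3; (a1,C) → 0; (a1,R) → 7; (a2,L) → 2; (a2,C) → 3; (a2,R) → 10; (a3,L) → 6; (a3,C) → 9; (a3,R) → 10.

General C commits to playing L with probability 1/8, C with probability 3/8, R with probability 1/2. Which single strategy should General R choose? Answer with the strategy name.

a3

Expected payoff of a1: (1/8)·3 + (3/8)·0 + (1/2)·7 = 31/8.
Expected payoff of a2: (1/8)·2 + (3/8)·3 + (1/2)·10 = 51/8.
Expected payoff of a3: (1/8)·6 + (3/8)·9 + (1/2)·10 = 73/8.
The largest is 73/8, so General R's best response is a3.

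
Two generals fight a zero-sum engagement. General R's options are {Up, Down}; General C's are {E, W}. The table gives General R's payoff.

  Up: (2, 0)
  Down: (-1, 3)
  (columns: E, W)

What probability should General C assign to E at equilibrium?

Row minima: Up → 0, Down → -1; maximin = 0.
Column maxima: E → 2, W → 3; minimax = 2.
0 ≠ 2, so there is no saddle point; optimal play is mixed.
Let General R play Up with probability p. Expected payoff against E: 2p + (-1)(1−p) = 3p − 1; against W: 0p + 3(1−p) = −3p + 3.
Setting these equal: 3p − 1 = −3p + 3 ⇒ 6p = 4 ⇒ p = 2/3, and the value is (3)·(2/3) − 1 = 1.
For General C: with q = P(E), equating Up's and Down's payoffs gives 2q = −4q + 3 ⇒ q = 1/2.

1/2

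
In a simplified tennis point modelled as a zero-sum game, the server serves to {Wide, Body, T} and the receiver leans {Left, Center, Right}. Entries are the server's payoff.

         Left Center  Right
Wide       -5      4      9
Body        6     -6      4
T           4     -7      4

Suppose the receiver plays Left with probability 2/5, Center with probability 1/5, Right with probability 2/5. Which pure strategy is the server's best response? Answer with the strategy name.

Body

Expected payoff of Wide: (2/5)·(-5) + (1/5)·4 + (2/5)·9 = 12/5.
Expected payoff of Body: (2/5)·6 + (1/5)·(-6) + (2/5)·4 = 14/5.
Expected payoff of T: (2/5)·4 + (1/5)·(-7) + (2/5)·4 = 9/5.
The largest is 14/5, so the server's best response is Body.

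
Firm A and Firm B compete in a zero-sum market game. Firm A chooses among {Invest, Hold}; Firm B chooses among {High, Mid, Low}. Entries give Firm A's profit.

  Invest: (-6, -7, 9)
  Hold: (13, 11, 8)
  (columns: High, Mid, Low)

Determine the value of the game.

Row minima: Invest → -7, Hold → 8; maximin = 8.
Column maxima: High → 13, Mid → 11, Low → 9; minimax = 9.
8 ≠ 9, so there is no saddle point; optimal play is mixed.
High is strictly dominated by Mid (it gives Firm A strictly more in every row), so Firm B never plays it.
On the remaining 2×2 (Invest, Hold vs Mid, Low):
Let Firm A play Invest with probability p. Expected payoff against Mid: (-7)p + 11(1−p) = −18p + 11; against Low: 9p + 8(1−p) = p + 8.
Setting these equal: −18p + 11 = p + 8 ⇒ −19p = -3 ⇒ p = 3/19, and the value is (-18)·(3/19) + 11 = 155/19.
For Firm B: with q = P(Mid), equating Invest's and Hold's payoffs gives −16q + 9 = 3q + 8 ⇒ q = 1/19.

155/19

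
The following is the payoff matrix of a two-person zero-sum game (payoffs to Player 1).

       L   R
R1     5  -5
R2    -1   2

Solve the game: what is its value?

Row minima: R1 → -5, R2 → -1; maximin = -1.
Column maxima: L → 5, R → 2; minimax = 2.
-1 ≠ 2, so there is no saddle point; optimal play is mixed.
Let Player 1 play R1 with probability p. Expected payoff against L: 5p + (-1)(1−p) = 6p − 1; against R: (-5)p + 2(1−p) = −7p + 2.
Setting these equal: 6p − 1 = −7p + 2 ⇒ 13p = 3 ⇒ p = 3/13, and the value is (6)·(3/13) − 1 = 5/13.
For Player 2: with q = P(L), equating R1's and R2's payoffs gives 10q − 5 = −3q + 2 ⇒ q = 7/13.

5/13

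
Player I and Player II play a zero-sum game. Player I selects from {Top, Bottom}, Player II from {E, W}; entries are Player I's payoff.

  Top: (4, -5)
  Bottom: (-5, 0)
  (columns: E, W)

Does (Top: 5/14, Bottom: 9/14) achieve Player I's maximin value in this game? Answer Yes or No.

Yes

Against E this mix gives (5/14)·4 + (9/14)·(-5) = -25/14.
Against W this mix gives (5/14)·(-5) + (9/14)·0 = -25/14.
All of Player II's active replies (E, W) yield -25/14, and no column does worse for Player I. The mix makes Player II indifferent and guarantees -25/14, so it is optimal.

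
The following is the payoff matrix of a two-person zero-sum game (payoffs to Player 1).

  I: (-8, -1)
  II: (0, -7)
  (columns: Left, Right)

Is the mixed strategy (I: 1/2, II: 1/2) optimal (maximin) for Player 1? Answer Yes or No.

Against Left this mix gives (1/2)·(-8) + (1/2)·0 = -4.
Against Right this mix gives (1/2)·(-1) + (1/2)·(-7) = -4.
All of Player 2's active replies (Left, Right) yield -4, and no column does worse for Player 1. The mix makes Player 2 indifferent and guarantees -4, so it is optimal.

Yes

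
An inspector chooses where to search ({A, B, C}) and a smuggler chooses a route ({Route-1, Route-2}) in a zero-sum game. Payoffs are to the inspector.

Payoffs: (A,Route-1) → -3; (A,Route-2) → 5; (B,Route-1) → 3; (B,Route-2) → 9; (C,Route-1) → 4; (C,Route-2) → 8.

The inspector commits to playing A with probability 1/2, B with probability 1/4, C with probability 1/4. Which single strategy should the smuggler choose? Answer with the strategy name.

Route-1

If the smuggler plays Route-1, the inspector's expected payoff is (1/2)·(-3) + (1/4)·3 + (1/4)·4 = 1/4.
If the smuggler plays Route-2, the inspector's expected payoff is (1/2)·5 + (1/4)·9 + (1/4)·8 = 27/4.
The smuggler minimizes the inspector's payoff; the smallest is 1/4, so the best response is Route-1.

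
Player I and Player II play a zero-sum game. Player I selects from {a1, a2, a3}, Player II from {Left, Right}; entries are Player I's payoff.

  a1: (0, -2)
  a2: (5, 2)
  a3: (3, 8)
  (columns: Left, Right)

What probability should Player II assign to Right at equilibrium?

1/4

Row minima: a1 → -2, a2 → 2, a3 → 3; maximin = 3.
Column maxima: Left → 5, Right → 8; minimax = 5.
3 ≠ 5, so there is no saddle point; optimal play is mixed.
a1 is strictly dominated by a2, so Player I never plays it.
On the remaining 2×2 (a2, a3 vs Left, Right):
Let Player I play a2 with probability p. Expected payoff against Left: 5p + 3(1−p) = 2p + 3; against Right: 2p + 8(1−p) = −6p + 8.
Setting these equal: 2p + 3 = −6p + 8 ⇒ 8p = 5 ⇒ p = 5/8, and the value is (2)·(5/8) + 3 = 17/4.
For Player II: with q = P(Left), equating a2's and a3's payoffs gives 3q + 2 = −5q + 8 ⇒ q = 3/4.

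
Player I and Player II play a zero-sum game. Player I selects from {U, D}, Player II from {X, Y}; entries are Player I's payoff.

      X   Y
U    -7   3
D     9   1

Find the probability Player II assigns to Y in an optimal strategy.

Row minima: U → -7, D → 1; maximin = 1.
Column maxima: X → 9, Y → 3; minimax = 3.
1 ≠ 3, so there is no saddle point; optimal play is mixed.
Let Player I play U with probability p. Expected payoff against X: (-7)p + 9(1−p) = −16p + 9; against Y: 3p + 1(1−p) = 2p + 1.
Setting these equal: −16p + 9 = 2p + 1 ⇒ −18p = -8 ⇒ p = 4/9, and the value is (-16)·(4/9) + 9 = 17/9.
For Player II: with q = P(X), equating U's and D's payoffs gives −10q + 3 = 8q + 1 ⇒ q = 1/9.

8/9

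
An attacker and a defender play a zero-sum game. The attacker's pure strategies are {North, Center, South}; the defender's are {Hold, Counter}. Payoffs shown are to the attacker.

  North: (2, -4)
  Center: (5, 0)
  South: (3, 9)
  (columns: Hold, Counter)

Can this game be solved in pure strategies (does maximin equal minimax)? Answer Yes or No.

No

Row minima: North → -4, Center → 0, South → 3; maximin = 3.
Column maxima: Hold → 5, Counter → 9; minimax = 5.
3 ≠ 5, so no pure-strategy equilibrium exists.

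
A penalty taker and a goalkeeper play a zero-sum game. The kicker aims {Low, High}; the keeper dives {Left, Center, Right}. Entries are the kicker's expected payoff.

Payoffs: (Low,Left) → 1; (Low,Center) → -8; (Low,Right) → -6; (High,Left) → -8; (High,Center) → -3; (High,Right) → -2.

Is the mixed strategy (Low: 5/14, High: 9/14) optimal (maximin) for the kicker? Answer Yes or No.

Yes

Against Left this mix gives (5/14)·1 + (9/14)·(-8) = -67/14.
Against Center this mix gives (5/14)·(-8) + (9/14)·(-3) = -67/14.
Against Right this mix gives (5/14)·(-6) + (9/14)·(-2) = -24/7.
All of the keeper's active replies (Left, Center) yield -67/14, and no column does worse for the kicker. The mix makes the keeper indifferent and guarantees -67/14, so it is optimal.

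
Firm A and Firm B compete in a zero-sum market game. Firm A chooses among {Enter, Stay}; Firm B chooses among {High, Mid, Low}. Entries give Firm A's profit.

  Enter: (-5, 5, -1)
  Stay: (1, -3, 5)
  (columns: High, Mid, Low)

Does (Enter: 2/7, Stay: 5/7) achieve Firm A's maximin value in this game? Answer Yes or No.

Against High this mix gives (2/7)·(-5) + (5/7)·1 = -5/7.
Against Mid this mix gives (2/7)·5 + (5/7)·(-3) = -5/7.
Against Low this mix gives (2/7)·(-1) + (5/7)·5 = 23/7.
All of Firm B's active replies (High, Mid) yield -5/7, and no column does worse for Firm A. The mix makes Firm B indifferent and guarantees -5/7, so it is optimal.

Yes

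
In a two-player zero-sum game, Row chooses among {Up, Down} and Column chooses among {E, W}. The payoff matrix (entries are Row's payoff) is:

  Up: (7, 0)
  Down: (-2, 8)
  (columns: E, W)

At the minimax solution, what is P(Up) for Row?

10/17

Row minima: Up → 0, Down → -2; maximin = 0.
Column maxima: E → 7, W → 8; minimax = 7.
0 ≠ 7, so there is no saddle point; optimal play is mixed.
Let Row play Up with probability p. Expected payoff against E: 7p + (-2)(1−p) = 9p − 2; against W: 0p + 8(1−p) = −8p + 8.
Setting these equal: 9p − 2 = −8p + 8 ⇒ 17p = 10 ⇒ p = 10/17, and the value is (9)·(10/17) − 2 = 56/17.
For Column: with q = P(E), equating Up's and Down's payoffs gives 7q = −10q + 8 ⇒ q = 8/17.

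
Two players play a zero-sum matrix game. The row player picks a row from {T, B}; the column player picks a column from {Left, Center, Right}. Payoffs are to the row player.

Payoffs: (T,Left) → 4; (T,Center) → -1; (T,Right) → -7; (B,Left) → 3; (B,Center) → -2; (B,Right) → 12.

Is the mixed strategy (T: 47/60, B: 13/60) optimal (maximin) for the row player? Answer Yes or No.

No

Against Left this mix gives (47/60)·4 + (13/60)·3 = 227/60.
Against Center this mix gives (47/60)·(-1) + (13/60)·(-2) = -73/60.
Against Right this mix gives (47/60)·(-7) + (13/60)·12 = -173/60.
The column player will play Right, holding the row player to -173/60. Shifting weight toward the row that does better against Right would raise this floor (the equalizing mix achieves -13/10 against both Right and Center), so the proposed strategy is not optimal.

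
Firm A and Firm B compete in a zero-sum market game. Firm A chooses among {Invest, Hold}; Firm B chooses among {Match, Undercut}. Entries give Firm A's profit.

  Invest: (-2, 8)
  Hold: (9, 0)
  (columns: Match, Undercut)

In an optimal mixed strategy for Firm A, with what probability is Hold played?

Row minima: Invest → -2, Hold → 0; maximin = 0.
Column maxima: Match → 9, Undercut → 8; minimax = 8.
0 ≠ 8, so there is no saddle point; optimal play is mixed.
Let Firm A play Invest with probability p. Expected payoff against Match: (-2)p + 9(1−p) = −11p + 9; against Undercut: 8p + 0(1−p) = 8p.
Setting these equal: −11p + 9 = 8p ⇒ −19p = -9 ⇒ p = 9/19, and the value is (-11)·(9/19) + 9 = 72/19.
For Firm B: with q = P(Match), equating Invest's and Hold's payoffs gives −10q + 8 = 9q ⇒ q = 8/19.

10/19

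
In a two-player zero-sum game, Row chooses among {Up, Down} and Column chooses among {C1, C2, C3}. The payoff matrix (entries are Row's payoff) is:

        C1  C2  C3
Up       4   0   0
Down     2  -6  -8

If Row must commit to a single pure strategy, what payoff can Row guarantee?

Row minima: Up → 0, Down → -8.
The best of these is 0.

0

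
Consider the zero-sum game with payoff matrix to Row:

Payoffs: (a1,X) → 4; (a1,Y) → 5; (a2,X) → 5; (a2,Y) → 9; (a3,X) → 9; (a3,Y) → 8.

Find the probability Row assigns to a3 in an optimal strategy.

4/5

Row minima: a1 → 4, a2 → 5, a3 → 8; maximin = 8.
Column maxima: X → 9, Y → 9; minimax = 9.
8 ≠ 9, so there is no saddle point; optimal play is mixed.
a1 is strictly dominated by a2, so Row never plays it.
On the remaining 2×2 (a2, a3 vs X, Y):
Let Row play a2 with probability p. Expected payoff against X: 5p + 9(1−p) = −4p + 9; against Y: 9p + 8(1−p) = p + 8.
Setting these equal: −4p + 9 = p + 8 ⇒ −5p = -1 ⇒ p = 1/5, and the value is (-4)·(1/5) + 9 = 41/5.
For Column: with q = P(X), equating a2's and a3's payoffs gives −4q + 9 = q + 8 ⇒ q = 1/5.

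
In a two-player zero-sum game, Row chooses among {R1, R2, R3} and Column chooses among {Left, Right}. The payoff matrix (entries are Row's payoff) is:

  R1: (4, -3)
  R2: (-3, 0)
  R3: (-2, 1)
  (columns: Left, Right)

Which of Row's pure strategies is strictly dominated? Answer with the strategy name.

R3 gives a strictly higher payoff than R2 against every column: -2 > -3, 1 > 0.
So R2 is strictly dominated and Row never plays it.

R2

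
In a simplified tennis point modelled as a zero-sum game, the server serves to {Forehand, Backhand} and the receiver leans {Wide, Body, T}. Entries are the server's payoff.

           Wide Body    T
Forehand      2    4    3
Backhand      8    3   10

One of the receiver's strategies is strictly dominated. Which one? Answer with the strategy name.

Wide holds the server's payoff strictly below T in every row: 2 < 3, 8 < 10.
So T is strictly dominated for the receiver.

T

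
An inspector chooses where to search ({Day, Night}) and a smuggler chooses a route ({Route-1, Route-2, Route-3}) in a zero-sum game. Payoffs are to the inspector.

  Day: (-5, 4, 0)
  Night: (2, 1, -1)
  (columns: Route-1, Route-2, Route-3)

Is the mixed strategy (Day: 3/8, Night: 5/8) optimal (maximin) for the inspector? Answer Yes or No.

Yes

Against Route-1 this mix gives (3/8)·(-5) + (5/8)·2 = -5/8.
Against Route-2 this mix gives (3/8)·4 + (5/8)·1 = 17/8.
Against Route-3 this mix gives (3/8)·0 + (5/8)·(-1) = -5/8.
All of the smuggler's active replies (Route-1, Route-3) yield -5/8, and no column does worse for the inspector. The mix makes the smuggler indifferent and guarantees -5/8, so it is optimal.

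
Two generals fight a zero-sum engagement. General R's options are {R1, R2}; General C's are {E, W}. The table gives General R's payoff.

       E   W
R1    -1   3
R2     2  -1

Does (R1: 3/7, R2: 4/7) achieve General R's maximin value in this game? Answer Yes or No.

Against E this mix gives (3/7)·(-1) + (4/7)·2 = 5/7.
Against W this mix gives (3/7)·3 + (4/7)·(-1) = 5/7.
All of General C's active replies (E, W) yield 5/7, and no column does worse for General R. The mix makes General C indifferent and guarantees 5/7, so it is optimal.

Yes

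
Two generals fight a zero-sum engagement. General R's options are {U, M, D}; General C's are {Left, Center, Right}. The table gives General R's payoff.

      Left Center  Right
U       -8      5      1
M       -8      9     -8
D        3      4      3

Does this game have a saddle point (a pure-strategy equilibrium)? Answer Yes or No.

Yes

Row minima: U → -8, M → -8, D → 3; maximin = 3.
Column maxima: Left → 3, Center → 9, Right → 3; minimax = 3.
maximin = minimax = 3, so a saddle point exists.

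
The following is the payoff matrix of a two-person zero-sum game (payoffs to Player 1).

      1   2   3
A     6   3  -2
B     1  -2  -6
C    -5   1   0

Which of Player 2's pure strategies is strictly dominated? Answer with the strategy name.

2

3 holds Player 1's payoff strictly below 2 in every row: -2 < 3, -6 < -2, 0 < 1.
So 2 is strictly dominated for Player 2.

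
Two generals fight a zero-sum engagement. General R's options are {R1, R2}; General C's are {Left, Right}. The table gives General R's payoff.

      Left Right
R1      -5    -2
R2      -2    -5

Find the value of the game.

-7/2

Row minima: R1 → -5, R2 → -5; maximin = -5.
Column maxima: Left → -2, Right → -2; minimax = -2.
-5 ≠ -2, so there is no saddle point; optimal play is mixed.
Let General R play R1 with probability p. Expected payoff against Left: (-5)p + (-2)(1−p) = −3p − 2; against Right: (-2)p + (-5)(1−p) = 3p − 5.
Setting these equal: −3p − 2 = 3p − 5 ⇒ −6p = -3 ⇒ p = 1/2, and the value is (-3)·(1/2) − 2 = -7/2.
For General C: with q = P(Left), equating R1's and R2's payoffs gives −3q − 2 = 3q − 5 ⇒ q = 1/2.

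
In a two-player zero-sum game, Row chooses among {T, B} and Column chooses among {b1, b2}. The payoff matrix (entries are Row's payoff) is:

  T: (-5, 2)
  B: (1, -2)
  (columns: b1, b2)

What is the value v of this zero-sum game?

Row minima: T → -5, B → -2; maximin = -2.
Column maxima: b1 → 1, b2 → 2; minimax = 1.
-2 ≠ 1, so there is no saddle point; optimal play is mixed.
Let Row play T with probability p. Expected payoff against b1: (-5)p + 1(1−p) = −6p + 1; against b2: 2p + (-2)(1−p) = 4p − 2.
Setting these equal: −6p + 1 = 4p − 2 ⇒ −10p = -3 ⇒ p = 3/10, and the value is (-6)·(3/10) + 1 = -4/5.
For Column: with q = P(b1), equating T's and B's payoffs gives −7q + 2 = 3q − 2 ⇒ q = 2/5.

-4/5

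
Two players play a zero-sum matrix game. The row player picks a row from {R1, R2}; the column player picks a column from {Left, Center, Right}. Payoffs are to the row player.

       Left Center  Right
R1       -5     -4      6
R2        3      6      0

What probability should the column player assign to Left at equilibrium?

Row minima: R1 → -5, R2 → 0; maximin = 0.
Column maxima: Left → 3, Center → 6, Right → 6; minimax = 3.
0 ≠ 3, so there is no saddle point; optimal play is mixed.
Center is strictly dominated by Left (it gives the row player strictly more in every row), so the column player never plays it.
On the remaining 2×2 (R1, R2 vs Left, Right):
Let the row player play R1 with probability p. Expected payoff against Left: (-5)p + 3(1−p) = −8p + 3; against Right: 6p + 0(1−p) = 6p.
Setting these equal: −8p + 3 = 6p ⇒ −14p = -3 ⇒ p = 3/14, and the value is (-8)·(3/14) + 3 = 9/7.
For the column player: with q = P(Left), equating R1's and R2's payoffs gives −11q + 6 = 3q ⇒ q = 3/7.

3/7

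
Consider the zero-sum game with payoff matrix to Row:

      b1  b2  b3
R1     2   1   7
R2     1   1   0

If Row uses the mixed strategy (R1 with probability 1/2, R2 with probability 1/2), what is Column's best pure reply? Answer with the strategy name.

b2

If Column plays b1, Row's expected payoff is (1/2)·2 + (1/2)·1 = 3/2.
If Column plays b2, Row's expected payoff is (1/2)·1 + (1/2)·1 = 1.
If Column plays b3, Row's expected payoff is (1/2)·7 + (1/2)·0 = 7/2.
Column minimizes Row's payoff; the smallest is 1, so the best response is b2.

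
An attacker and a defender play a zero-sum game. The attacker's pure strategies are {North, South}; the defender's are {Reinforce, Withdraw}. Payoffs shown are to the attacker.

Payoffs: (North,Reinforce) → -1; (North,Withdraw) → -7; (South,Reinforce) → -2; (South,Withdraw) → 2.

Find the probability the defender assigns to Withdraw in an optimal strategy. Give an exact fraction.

1/10

Row minima: North → -7, South → -2; maximin = -2.
Column maxima: Reinforce → -1, Withdraw → 2; minimax = -1.
-2 ≠ -1, so there is no saddle point; optimal play is mixed.
Let the attacker play North with probability p. Expected payoff against Reinforce: (-1)p + (-2)(1−p) = p − 2; against Withdraw: (-7)p + 2(1−p) = −9p + 2.
Setting these equal: p − 2 = −9p + 2 ⇒ 10p = 4 ⇒ p = 2/5, and the value is (1)·(2/5) − 2 = -8/5.
For the defender: with q = P(Reinforce), equating North's and South's payoffs gives 6q − 7 = −4q + 2 ⇒ q = 9/10.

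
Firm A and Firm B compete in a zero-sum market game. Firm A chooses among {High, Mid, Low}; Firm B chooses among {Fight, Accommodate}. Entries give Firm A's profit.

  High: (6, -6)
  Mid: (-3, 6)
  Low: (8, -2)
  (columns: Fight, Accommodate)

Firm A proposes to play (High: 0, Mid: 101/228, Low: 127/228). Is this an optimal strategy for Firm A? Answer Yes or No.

No

Against Fight this mix gives (101/228)·(-3) + (127/228)·8 = 713/228.
Against Accommodate this mix gives (101/228)·6 + (127/228)·(-2) = 88/57.
Firm B will play Accommodate, holding Firm A to 88/57. Shifting weight toward the row that does better against Accommodate would raise this floor (the equalizing mix achieves 42/19 against both Accommodate and Fight), so the proposed strategy is not optimal.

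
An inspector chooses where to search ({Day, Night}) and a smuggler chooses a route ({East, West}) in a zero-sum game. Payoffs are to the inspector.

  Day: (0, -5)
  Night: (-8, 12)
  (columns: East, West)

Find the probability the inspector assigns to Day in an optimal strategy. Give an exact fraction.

Row minima: Day → -5, Night → -8; maximin = -5.
Column maxima: East → 0, West → 12; minimax = 0.
-5 ≠ 0, so there is no saddle point; optimal play is mixed.
Let the inspector play Day with probability p. Expected payoff against East: 0p + (-8)(1−p) = 8p − 8; against West: (-5)p + 12(1−p) = −17p + 12.
Setting these equal: 8p − 8 = −17p + 12 ⇒ 25p = 20 ⇒ p = 4/5, and the value is (8)·(4/5) − 8 = -8/5.
For the smuggler: with q = P(East), equating Day's and Night's payoffs gives 5q − 5 = −20q + 12 ⇒ q = 17/25.

4/5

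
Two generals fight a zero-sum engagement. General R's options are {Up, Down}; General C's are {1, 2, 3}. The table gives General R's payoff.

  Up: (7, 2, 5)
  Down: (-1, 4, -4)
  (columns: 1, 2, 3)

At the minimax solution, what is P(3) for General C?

2/11

Row minima: Up → 2, Down → -4; maximin = 2.
Column maxima: 1 → 7, 2 → 4, 3 → 5; minimax = 4.
2 ≠ 4, so there is no saddle point; optimal play is mixed.
1 is strictly dominated by 3 (it gives General R strictly more in every row), so General C never plays it.
On the remaining 2×2 (Up, Down vs 2, 3):
Let General R play Up with probability p. Expected payoff against 2: 2p + 4(1−p) = −2p + 4; against 3: 5p + (-4)(1−p) = 9p − 4.
Setting these equal: −2p + 4 = 9p − 4 ⇒ −11p = -8 ⇒ p = 8/11, and the value is (-2)·(8/11) + 4 = 28/11.
For General C: with q = P(2), equating Up's and Down's payoffs gives −3q + 5 = 8q − 4 ⇒ q = 9/11.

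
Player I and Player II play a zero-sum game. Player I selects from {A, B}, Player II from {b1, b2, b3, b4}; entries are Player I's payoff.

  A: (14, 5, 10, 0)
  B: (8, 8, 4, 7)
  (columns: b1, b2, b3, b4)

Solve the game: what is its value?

Row minima: A → 0, B → 4; maximin = 4.
Column maxima: b1 → 14, b2 → 8, b3 → 10, b4 → 7; minimax = 7.
4 ≠ 7, so there is no saddle point; optimal play is mixed.
b1 is strictly dominated by b3 (it gives Player I strictly more in every row), so Player II never plays it.
b2 is strictly dominated by b4 (it gives Player I strictly more in every row), so Player II never plays it.
On the remaining 2×2 (A, B vs b3, b4):
Let Player I play A with probability p. Expected payoff against b3: 10p + 4(1−p) = 6p + 4; against b4: 0p + 7(1−p) = −7p + 7.
Setting these equal: 6p + 4 = −7p + 7 ⇒ 13p = 3 ⇒ p = 3/13, and the value is (6)·(3/13) + 4 = 70/13.
For Player II: with q = P(b3), equating A's and B's payoffs gives 10q = −3q + 7 ⇒ q = 7/13.

70/13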